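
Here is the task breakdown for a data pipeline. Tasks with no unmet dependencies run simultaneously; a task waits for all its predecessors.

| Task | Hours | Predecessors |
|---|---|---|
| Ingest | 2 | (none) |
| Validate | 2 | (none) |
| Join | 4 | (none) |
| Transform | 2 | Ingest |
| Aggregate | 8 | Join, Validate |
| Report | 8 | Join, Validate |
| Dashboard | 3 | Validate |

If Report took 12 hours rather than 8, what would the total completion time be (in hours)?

Actual critical path: Join→Report = 4+8 = 12 ⇒ 12 hours.
Report is on the critical path; changing it to 12 makes that path 16 hours.
That remains the longest chain; total 16 hours.

16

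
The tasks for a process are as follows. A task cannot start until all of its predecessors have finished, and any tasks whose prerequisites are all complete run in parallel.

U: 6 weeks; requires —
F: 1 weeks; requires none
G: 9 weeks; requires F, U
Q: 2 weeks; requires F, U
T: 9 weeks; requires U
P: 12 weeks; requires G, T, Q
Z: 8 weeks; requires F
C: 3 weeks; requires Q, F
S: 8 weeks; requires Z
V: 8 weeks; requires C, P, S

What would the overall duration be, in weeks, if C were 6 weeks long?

As given, the longest chain is U→G→P→V = 6+9+12+8 = 35, so the finish is 35 weeks.
The longest path through C is only 19 weeks, so C has float 16.
That remains the longest chain; total 35 weeks.

35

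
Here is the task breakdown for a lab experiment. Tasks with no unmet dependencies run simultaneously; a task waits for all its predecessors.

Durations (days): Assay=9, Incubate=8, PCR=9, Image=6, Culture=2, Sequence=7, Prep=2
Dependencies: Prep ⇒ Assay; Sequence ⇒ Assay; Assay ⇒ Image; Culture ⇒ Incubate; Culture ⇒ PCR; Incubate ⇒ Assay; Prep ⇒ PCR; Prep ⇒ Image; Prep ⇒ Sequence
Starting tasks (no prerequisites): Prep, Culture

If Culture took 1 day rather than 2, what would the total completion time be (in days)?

Baseline: Culture→Incubate→Assay→Image = 2+8+9+6 = 25 → 25 days.
Culture is on the critical path; changing it to 1 makes that path 24 days.
New critical path: Prep→Sequence→Assay→Image = 2+7+9+6 = 24 ⇒ 24 days.

24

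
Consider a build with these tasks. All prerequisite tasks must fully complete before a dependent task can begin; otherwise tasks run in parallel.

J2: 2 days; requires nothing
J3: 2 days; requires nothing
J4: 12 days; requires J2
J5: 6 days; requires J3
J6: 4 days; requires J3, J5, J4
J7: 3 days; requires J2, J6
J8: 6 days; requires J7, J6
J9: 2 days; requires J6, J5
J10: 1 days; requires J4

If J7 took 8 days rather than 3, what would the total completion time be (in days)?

32

Critical path before the change: J2→J4→J6→J7→J8 = 2+12+4+3+6 = 27 giving 27 days.
J7 is on the critical path; changing it to 8 makes that path 32 days.
No other chain overtakes it, so the finish is 32 days.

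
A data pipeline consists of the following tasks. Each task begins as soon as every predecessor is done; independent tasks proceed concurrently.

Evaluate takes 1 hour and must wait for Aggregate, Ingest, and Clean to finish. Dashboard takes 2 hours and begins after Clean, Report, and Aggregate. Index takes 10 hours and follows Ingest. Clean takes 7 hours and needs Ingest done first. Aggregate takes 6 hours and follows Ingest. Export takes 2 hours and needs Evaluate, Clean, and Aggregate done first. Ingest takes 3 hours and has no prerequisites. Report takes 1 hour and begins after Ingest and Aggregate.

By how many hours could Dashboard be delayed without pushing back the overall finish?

Ingest→Clean→Evaluate→Export = 3+7+1+2 = 13 sets the makespan at 13 hours.
The longest chain containing Dashboard totals 12 hours.
Slack of Dashboard = 11 − 10 = 1 hour.

1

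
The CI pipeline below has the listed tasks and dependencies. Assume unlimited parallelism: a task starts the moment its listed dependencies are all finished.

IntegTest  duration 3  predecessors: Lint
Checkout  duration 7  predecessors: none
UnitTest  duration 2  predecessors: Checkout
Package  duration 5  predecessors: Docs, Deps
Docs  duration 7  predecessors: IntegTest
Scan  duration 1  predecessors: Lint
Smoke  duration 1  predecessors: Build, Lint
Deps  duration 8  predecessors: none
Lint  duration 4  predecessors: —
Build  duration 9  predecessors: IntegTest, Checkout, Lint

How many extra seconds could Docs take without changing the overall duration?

Critical path: Lint→IntegTest→Docs→Package = 4+3+7+5 = 19, so the finish is 19 seconds.
Longest path through Docs: 19 seconds (earliest finish 14, latest finish 14).
Slack of Docs = 7 − 7 = 0 seconds.

0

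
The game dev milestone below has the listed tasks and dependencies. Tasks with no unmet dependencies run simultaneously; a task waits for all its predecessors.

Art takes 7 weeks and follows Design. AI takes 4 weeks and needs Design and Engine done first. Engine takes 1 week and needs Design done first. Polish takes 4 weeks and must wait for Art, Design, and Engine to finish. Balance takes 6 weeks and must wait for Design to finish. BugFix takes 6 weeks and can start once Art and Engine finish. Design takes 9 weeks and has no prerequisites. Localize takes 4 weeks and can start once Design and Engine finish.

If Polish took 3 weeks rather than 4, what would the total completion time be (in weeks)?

22

Actual critical path: Design→Art→BugFix = 9+7+6 = 22 ⇒ 22 weeks.
The longest path through Polish is only 20 weeks, so Polish has float 2.
That remains the longest chain; total 22 weeks.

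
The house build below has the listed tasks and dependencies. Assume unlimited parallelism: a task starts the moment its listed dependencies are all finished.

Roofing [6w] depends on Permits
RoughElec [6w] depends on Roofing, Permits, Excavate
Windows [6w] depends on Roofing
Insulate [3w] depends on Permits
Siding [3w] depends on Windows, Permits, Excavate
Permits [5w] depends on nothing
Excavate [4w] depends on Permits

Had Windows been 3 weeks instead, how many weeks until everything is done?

Baseline: Permits→Roofing→Windows→Siding = 5+6+6+3 = 20 → 20 weeks.
Since Windows is critical, the -3 change carries straight to that chain (now 17 weeks).
No other chain overtakes it, so the finish is 17 weeks.

17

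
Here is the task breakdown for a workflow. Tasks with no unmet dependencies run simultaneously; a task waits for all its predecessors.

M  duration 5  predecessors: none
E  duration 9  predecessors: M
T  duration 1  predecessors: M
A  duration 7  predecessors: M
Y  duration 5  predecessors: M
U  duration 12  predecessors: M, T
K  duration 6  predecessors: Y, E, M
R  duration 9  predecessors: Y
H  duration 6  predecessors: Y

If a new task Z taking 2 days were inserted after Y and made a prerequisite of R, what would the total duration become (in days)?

21

Originally the workflow takes 20 days.
With Z inserted, R now waits for max(Y, Z).
New critical path: M→Y→Z→R = 5+5+2+9 = 21 ⇒ 21 days.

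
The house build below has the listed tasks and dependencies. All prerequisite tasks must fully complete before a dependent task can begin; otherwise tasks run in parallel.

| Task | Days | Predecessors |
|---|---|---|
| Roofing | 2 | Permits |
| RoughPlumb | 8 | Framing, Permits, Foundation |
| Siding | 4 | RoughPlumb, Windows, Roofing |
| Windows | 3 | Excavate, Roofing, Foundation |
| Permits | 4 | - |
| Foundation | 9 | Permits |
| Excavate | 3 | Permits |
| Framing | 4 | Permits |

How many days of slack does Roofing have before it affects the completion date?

Critical path: Permits→Foundation→RoughPlumb→Siding = 4+9+8+4 = 25, so the finish is 25 days.
Longest path through Roofing: 13 days (earliest finish 6, latest finish 18).
So Roofing can slip 18 − 6 = 12 days.

12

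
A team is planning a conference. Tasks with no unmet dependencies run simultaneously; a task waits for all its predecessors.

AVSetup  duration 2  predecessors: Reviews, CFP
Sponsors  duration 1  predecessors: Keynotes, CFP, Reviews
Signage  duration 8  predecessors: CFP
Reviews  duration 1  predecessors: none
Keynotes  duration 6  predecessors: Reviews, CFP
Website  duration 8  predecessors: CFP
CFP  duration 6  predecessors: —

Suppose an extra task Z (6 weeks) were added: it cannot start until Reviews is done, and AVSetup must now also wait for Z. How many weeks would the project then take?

14

Originally the project takes 14 weeks.
With Z inserted, AVSetup now waits for max(Reviews, CFP, Z).
New critical path: CFP→Website = 6+8 = 14 ⇒ 14 weeks.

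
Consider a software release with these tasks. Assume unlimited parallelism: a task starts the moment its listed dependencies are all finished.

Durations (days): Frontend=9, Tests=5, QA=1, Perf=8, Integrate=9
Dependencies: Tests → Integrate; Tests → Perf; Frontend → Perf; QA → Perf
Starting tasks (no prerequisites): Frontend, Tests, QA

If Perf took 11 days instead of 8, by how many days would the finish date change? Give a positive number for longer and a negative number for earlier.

Critical path before the change: Frontend→Perf = 9+8 = 17 giving 17 days.
Perf lies on that path, so at 11 days the path becomes 20 days.
No other chain overtakes it, so the finish is 20 days.
Change in finish: 20 − 17 = +3 days.

3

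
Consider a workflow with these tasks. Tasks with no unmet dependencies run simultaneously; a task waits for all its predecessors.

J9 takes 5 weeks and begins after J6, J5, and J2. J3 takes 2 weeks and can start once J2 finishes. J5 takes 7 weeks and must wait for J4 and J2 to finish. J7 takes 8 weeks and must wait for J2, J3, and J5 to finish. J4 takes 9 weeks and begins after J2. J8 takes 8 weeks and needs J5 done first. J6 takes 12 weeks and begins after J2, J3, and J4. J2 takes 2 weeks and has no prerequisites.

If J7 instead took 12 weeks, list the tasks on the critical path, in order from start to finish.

Actual critical path: J2→J4→J6→J9 = 2+9+12+5 = 28 ⇒ 28 weeks.
The longest path through J7 is only 26 weeks, so J7 has float 2.
New critical path: J2→J4→J5→J7 = 2+9+7+12 = 30 ⇒ 30 weeks.

J2, J4, J5, J7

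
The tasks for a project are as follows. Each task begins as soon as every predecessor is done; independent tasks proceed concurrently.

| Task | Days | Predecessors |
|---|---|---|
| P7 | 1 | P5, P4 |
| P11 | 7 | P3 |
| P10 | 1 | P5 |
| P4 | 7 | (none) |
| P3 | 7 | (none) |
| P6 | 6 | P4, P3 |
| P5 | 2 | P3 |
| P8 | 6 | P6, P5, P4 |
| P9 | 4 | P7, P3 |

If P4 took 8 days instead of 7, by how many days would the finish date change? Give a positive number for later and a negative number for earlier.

Critical path before the change: P4→P6→P8 = 7+6+6 = 19 giving 19 days.
P4 lies on that path, so at 8 days the path becomes 20 days.
That remains the longest chain; total 20 days.
Change in finish: 20 − 19 = +1 days.

1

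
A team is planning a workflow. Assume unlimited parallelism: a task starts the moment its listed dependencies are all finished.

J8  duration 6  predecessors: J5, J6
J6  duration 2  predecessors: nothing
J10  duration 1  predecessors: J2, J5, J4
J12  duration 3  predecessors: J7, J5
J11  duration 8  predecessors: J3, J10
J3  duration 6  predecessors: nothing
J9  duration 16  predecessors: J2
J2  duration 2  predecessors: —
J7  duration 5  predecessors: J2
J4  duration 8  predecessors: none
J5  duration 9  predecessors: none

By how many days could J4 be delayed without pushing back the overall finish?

The longest chain is J2→J9 = 2+16 = 18; overall finish 18 days.
Longest path through J4: 17 days (earliest finish 8, latest finish 9).
Slack of J4 = 1 − 0 = 1 day.

1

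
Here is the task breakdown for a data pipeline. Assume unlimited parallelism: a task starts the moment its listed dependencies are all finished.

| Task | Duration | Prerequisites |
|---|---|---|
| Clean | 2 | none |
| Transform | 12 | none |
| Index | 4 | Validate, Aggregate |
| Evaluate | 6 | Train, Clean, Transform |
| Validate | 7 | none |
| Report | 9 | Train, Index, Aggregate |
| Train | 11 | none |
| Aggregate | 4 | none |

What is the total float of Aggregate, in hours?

Critical path: Validate→Index→Report = 7+4+9 = 20, so the finish is 20 hours.
The longest chain containing Aggregate totals 17 hours.
Slack of Aggregate = 3 − 0 = 3 hours.

3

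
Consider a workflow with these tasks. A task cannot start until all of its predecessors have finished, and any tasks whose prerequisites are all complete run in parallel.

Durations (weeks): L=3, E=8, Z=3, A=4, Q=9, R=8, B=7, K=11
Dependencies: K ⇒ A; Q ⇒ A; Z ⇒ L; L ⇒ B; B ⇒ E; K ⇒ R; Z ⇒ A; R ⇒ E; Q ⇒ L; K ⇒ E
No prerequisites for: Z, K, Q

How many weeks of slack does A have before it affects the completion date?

K→R→E = 11+8+8 = 27 sets the makespan at 27 weeks.
Longest path through A: 15 weeks (earliest finish 15, latest finish 27).
Float = 27 − 15 = 12.

12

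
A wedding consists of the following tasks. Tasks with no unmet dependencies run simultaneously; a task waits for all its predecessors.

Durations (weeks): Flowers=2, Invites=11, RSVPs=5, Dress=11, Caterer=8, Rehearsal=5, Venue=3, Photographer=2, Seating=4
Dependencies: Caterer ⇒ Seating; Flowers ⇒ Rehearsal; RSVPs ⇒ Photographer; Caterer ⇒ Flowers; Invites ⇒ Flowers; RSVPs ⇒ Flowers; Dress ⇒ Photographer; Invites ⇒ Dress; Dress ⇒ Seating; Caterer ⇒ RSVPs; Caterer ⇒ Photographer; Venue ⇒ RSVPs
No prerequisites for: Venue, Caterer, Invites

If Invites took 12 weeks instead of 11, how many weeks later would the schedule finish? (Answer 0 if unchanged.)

1

The binding path is Invites→Dress→Seating = 11+11+4 = 26; finish at 26 weeks.
Invites is on the critical path; changing it to 12 makes that path 27 weeks.
No other chain overtakes it, so the finish is 27 weeks.
Change in finish: 27 − 26 = +1 weeks.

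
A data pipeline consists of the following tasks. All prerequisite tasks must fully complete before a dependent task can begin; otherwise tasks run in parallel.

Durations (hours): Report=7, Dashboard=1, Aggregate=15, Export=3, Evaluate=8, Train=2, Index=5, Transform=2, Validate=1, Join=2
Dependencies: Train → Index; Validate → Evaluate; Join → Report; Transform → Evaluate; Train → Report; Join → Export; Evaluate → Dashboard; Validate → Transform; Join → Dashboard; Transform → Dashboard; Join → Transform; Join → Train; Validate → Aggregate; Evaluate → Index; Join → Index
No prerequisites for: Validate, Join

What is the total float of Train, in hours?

Critical path: Join→Transform→Evaluate→Index = 2+2+8+5 = 17, so the finish is 17 hours.
The longest chain containing Train totals 11 hours.
Slack of Train = 8 − 2 = 6 hours.

6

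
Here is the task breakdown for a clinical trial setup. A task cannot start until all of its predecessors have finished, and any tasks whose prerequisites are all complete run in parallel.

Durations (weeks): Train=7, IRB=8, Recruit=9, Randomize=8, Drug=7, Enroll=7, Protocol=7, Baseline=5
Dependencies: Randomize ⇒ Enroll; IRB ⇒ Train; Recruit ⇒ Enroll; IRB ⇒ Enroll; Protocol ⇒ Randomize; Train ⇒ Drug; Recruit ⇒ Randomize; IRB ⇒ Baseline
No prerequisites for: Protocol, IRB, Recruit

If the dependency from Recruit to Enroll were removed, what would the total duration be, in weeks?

Original critical path: Recruit→Randomize→Enroll = 9+8+7 = 24 ⇒ 24 weeks.
Dropping Recruit→Enroll doesn't change Enroll's earliest start (17); another predecessor still binds.
New critical path: Recruit→Randomize→Enroll = 9+8+7 = 24 ⇒ 24 weeks.

24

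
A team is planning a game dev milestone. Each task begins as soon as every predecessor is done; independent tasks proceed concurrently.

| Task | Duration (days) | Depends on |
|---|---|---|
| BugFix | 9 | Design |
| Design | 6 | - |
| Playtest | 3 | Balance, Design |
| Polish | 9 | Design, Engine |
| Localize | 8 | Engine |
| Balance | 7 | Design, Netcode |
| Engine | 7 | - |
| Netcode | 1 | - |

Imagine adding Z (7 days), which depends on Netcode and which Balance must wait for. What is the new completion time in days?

Originally the game dev milestone takes 16 days.
With Z inserted, Balance now waits for max(Design, Netcode, Z).
New critical path: Netcode→Z→Balance→Playtest = 1+7+7+3 = 18 ⇒ 18 days.

18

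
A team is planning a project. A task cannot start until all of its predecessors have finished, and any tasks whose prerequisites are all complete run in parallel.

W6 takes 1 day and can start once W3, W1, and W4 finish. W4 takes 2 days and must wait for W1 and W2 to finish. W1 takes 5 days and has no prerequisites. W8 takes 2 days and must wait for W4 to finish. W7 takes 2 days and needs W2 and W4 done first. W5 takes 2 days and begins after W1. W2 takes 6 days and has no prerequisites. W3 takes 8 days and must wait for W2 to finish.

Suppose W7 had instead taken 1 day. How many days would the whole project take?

The binding path is W2→W3→W6 = 6+8+1 = 15; finish at 15 days.
W7 has 5 days of float (longest path through it is 10).
No other chain overtakes it, so the finish is 15 days.

15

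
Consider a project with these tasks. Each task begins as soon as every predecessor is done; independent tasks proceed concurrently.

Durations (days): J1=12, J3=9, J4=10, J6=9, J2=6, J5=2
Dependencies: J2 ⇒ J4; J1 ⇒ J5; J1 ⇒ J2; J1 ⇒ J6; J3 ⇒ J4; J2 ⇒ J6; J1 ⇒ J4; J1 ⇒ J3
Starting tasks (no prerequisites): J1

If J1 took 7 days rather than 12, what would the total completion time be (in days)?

The binding path is J1→J3→J4 = 12+9+10 = 31; finish at 31 days.
J1 is on the critical path; changing it to 7 makes that path 26 days.
The critical path is still J1→J3→J4; finish is now 26 days.

26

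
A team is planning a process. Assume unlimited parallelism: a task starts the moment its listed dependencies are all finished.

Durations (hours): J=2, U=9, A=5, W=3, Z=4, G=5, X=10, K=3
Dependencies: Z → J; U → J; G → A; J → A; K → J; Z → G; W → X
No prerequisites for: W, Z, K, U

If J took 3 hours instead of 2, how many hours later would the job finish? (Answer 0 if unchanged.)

As given, the longest chain is U→J→A = 9+2+5 = 16, so the finish is 16 hours.
J is on the critical path; changing it to 3 makes that path 17 hours.
The critical path is still U→J→A; finish is now 17 hours.
Change in finish: 17 − 16 = +1 hours.

1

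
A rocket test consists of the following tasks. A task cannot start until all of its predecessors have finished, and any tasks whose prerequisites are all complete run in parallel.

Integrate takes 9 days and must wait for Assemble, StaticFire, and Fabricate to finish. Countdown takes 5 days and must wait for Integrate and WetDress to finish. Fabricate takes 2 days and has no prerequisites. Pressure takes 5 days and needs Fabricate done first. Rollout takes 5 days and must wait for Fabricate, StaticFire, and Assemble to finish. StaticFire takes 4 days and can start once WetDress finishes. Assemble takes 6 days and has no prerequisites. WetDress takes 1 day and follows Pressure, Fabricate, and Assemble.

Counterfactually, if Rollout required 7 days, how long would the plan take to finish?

26

As given, the longest chain is Fabricate→Pressure→WetDress→StaticFire→Integrate→Countdown = 2+5+1+4+9+5 = 26, so the finish is 26 days.
The longest path through Rollout is only 17 days, so Rollout has float 9.
That remains the longest chain; total 26 days.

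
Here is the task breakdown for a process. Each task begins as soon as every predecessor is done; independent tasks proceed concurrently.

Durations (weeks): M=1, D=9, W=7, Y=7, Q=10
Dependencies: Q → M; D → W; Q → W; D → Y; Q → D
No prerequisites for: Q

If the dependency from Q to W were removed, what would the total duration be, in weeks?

With the dependency in place, Q→D→W = 10+9+7 = 26 sets the finish at 26 weeks.
Dropping Q→W doesn't change W's earliest start (19); another predecessor still binds.
After: Q→D→W = 10+9+7 = 26 → 26 weeks.

26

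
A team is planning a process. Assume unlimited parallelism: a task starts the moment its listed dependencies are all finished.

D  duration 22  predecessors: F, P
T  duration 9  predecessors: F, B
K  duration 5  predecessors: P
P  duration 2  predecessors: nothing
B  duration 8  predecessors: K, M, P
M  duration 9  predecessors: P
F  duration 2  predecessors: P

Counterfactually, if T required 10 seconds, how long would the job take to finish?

29

Actual critical path: P→M→B→T = 2+9+8+9 = 28 ⇒ 28 seconds.
T is on the critical path; changing it to 10 makes that path 29 seconds.
The critical path is still P→M→B→T; finish is now 29 seconds.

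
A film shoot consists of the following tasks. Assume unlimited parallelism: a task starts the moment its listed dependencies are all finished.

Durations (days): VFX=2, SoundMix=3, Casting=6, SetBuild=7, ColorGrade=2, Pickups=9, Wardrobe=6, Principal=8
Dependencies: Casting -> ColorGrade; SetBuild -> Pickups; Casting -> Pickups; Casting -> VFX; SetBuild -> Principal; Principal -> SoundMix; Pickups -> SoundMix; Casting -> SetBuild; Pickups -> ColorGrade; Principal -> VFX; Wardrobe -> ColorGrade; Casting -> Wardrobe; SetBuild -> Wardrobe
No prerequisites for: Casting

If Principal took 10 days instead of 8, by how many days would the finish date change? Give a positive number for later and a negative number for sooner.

1

Baseline: Casting→SetBuild→Pickups→SoundMix = 6+7+9+3 = 25 → 25 days.
The longest path through Principal is only 24 days, so Principal has float 1.
The binding chain switches to Casting→SetBuild→Principal→SoundMix = 6+7+10+3 = 26; finish 26 days.
Change in finish: 26 − 25 = +1 days.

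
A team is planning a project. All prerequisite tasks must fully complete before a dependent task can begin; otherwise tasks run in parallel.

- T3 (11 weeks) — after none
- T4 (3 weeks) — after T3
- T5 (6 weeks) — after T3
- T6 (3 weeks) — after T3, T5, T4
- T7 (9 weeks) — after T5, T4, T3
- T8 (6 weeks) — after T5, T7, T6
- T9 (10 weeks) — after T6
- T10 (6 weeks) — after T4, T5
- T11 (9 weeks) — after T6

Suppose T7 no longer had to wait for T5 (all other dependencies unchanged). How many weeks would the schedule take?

Before: longest chain T3→T5→T7→T8 = 11+6+9+6 = 32, finish 32.
Without T5→T7, T7's earliest start moves from 17 to 14.
The longest chain is now T3→T5→T6→T9 = 11+6+3+10 = 30, so the schedule takes 30 weeks.

30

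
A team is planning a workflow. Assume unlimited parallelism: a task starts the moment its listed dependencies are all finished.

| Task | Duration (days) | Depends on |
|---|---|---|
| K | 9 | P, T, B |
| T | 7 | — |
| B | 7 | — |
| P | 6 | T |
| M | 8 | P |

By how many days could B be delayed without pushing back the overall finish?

The longest chain is T→P→K = 7+6+9 = 22; overall finish 22 days.
B finishes as early as 7 and must finish by 13.
So B can slip 13 − 7 = 6 days.

6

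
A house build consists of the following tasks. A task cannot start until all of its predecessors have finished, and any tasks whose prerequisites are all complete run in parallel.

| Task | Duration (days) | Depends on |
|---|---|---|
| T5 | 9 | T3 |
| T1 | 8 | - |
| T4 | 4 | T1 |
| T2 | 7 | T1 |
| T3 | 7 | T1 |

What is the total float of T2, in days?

Critical path: T1→T3→T5 = 8+7+9 = 24, so the finish is 24 days.
Longest path through T2: 15 days (earliest finish 15, latest finish 24).
So T2 can slip 24 − 15 = 9 days.

9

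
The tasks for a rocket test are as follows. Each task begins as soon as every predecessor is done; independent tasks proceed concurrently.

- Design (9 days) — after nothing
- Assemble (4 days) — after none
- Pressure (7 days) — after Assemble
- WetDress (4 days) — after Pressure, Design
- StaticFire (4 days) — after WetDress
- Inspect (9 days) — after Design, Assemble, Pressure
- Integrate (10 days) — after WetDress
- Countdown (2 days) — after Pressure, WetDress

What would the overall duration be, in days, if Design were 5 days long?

Actual critical path: Assemble→Pressure→WetDress→Integrate = 4+7+4+10 = 25 ⇒ 25 days.
Design is off the critical path — its longest chain is 23 days, giving 2 of slack.
That remains the longest chain; total 25 days.

25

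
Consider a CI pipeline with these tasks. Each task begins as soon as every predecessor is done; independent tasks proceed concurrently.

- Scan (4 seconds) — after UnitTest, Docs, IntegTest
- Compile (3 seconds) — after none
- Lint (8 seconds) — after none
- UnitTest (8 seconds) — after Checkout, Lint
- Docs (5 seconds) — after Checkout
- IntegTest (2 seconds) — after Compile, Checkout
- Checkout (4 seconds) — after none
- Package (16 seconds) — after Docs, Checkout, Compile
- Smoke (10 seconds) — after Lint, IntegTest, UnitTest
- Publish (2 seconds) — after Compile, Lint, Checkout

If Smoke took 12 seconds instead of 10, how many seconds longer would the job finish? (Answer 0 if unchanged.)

2

Baseline: Lint→UnitTest→Smoke = 8+8+10 = 26 → 26 seconds.
Smoke is on the critical path; changing it to 12 makes that path 28 seconds.
That remains the longest chain; total 28 seconds.
Change in finish: 28 − 26 = +2 seconds.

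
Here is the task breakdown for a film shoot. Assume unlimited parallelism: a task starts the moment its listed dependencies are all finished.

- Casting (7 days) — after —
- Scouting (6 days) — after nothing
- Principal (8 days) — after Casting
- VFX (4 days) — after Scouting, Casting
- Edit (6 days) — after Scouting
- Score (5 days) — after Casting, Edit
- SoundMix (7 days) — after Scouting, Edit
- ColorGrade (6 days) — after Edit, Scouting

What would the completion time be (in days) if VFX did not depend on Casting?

With the dependency in place, Scouting→Edit→SoundMix = 6+6+7 = 19 sets the finish at 19 days.
Without Casting→VFX, VFX's earliest start moves from 7 to 6.
After: Scouting→Edit→SoundMix = 6+6+7 = 19 → 19 days.

19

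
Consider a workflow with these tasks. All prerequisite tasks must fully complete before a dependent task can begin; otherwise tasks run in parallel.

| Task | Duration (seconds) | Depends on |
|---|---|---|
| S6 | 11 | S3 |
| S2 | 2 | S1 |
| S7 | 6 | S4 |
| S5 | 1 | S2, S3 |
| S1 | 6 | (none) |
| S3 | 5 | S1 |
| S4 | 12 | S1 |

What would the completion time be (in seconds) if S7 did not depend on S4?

With the dependency in place, S1→S4→S7 = 6+12+6 = 24 sets the finish at 24 seconds.
Without S4→S7, S7's earliest start moves from 18 to 0.
New critical path: S1→S3→S6 = 6+5+11 = 22 ⇒ 22 seconds.

22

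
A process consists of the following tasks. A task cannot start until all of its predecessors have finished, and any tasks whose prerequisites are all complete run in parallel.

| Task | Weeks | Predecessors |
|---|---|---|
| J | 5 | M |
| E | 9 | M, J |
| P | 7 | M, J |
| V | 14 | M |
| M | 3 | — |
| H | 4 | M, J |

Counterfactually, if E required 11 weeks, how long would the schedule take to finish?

19

Critical path before the change: M→J→E = 3+5+9 = 17 giving 17 weeks.
Since E is critical, the +2 change carries straight to that chain (now 19 weeks).
That remains the longest chain; total 19 weeks.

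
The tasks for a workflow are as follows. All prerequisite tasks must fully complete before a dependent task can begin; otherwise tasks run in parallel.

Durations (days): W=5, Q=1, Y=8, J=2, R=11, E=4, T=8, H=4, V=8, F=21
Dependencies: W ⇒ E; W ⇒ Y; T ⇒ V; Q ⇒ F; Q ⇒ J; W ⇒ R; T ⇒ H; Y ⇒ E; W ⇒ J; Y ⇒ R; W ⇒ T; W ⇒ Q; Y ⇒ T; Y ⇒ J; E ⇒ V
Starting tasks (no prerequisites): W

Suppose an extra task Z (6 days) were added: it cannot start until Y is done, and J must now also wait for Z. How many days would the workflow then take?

Originally the workflow takes 29 days.
With Z inserted, J now waits for max(W, Y, Q, Z).
New critical path: W→Y→T→V = 5+8+8+8 = 29 ⇒ 29 days.

29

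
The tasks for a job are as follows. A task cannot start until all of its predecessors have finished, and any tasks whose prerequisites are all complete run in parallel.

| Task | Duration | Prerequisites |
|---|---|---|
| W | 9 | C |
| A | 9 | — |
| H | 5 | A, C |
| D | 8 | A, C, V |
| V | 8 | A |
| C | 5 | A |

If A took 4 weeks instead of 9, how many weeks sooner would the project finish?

Actual critical path: A→V→D = 9+8+8 = 25 ⇒ 25 weeks.
Since A is critical, the -5 change carries straight to that chain (now 20 weeks).
The critical path is still A→V→D; finish is now 20 weeks.
Change in finish: 20 − 25 = -5 weeks.

5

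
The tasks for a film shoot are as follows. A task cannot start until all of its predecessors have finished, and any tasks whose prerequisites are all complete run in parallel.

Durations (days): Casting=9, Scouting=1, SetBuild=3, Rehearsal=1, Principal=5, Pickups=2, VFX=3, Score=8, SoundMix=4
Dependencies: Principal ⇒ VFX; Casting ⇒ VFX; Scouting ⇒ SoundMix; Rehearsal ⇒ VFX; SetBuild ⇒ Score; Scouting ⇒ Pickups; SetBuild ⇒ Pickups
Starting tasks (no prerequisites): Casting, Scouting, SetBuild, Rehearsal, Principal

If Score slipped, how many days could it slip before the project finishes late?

1

Critical path: Casting→VFX = 9+3 = 12, so the finish is 12 days.
The longest chain containing Score totals 11 days.
Slack of Score = 4 − 3 = 1 day.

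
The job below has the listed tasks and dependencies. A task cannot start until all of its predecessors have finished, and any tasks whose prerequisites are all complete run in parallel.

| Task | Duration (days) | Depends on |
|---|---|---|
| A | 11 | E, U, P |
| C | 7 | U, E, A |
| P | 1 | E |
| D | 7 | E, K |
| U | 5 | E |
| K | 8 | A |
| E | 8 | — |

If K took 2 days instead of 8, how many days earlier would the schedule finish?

6

The binding path is E→U→A→K→D = 8+5+11+8+7 = 39; finish at 39 days.
K is on the critical path; changing it to 2 makes that path 33 days.
No other chain overtakes it, so the finish is 33 days.
Change in finish: 33 − 39 = -6 days.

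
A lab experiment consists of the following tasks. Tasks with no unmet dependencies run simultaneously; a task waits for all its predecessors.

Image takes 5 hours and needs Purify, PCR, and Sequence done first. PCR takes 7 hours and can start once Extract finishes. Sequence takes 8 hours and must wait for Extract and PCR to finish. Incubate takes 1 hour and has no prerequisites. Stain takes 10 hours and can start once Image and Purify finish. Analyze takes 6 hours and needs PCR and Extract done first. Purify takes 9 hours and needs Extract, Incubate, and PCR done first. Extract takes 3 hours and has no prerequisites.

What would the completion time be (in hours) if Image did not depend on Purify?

Original critical path: Extract→PCR→Purify→Image→Stain = 3+7+9+5+10 = 34 ⇒ 34 hours.
Without Purify→Image, Image's earliest start moves from 19 to 18.
New critical path: Extract→PCR→Sequence→Image→Stain = 3+7+8+5+10 = 33 ⇒ 33 hours.

33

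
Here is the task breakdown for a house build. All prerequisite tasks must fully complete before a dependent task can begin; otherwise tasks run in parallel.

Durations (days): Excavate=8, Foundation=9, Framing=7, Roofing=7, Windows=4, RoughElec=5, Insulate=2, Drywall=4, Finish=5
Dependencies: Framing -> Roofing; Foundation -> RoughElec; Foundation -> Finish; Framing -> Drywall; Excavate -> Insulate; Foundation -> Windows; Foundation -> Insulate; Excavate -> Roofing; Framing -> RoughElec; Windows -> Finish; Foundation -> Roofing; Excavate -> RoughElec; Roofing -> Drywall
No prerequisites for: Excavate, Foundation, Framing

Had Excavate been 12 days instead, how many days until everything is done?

Baseline: Foundation→Roofing→Drywall = 9+7+4 = 20 → 20 days.
Excavate is off the critical path — its longest chain is 19 days, giving 1 of slack.
Now Excavate→Roofing→Drywall = 12+7+4 = 23 is longest, so the finish becomes 23 days.

23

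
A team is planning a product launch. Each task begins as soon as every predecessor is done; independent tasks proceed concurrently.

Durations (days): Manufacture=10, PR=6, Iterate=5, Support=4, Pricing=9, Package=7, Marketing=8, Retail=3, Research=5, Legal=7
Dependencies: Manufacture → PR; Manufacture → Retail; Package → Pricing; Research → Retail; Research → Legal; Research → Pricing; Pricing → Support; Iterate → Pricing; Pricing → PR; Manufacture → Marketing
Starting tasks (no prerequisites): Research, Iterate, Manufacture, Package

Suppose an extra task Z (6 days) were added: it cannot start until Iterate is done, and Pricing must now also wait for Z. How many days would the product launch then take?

26

Originally the product launch takes 22 days.
With Z inserted, Pricing now waits for max(Package, Research, Iterate, Z).
New critical path: Iterate→Z→Pricing→PR = 5+6+9+6 = 26 ⇒ 26 days.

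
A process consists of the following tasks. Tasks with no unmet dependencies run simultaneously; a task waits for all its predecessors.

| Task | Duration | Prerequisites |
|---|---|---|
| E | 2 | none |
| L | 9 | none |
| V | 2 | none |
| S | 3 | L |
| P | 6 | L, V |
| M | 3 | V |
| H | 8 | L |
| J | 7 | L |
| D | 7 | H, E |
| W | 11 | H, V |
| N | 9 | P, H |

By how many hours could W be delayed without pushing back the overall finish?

0

The longest chain is L→H→W = 9+8+11 = 28; overall finish 28 hours.
Longest path through W: 28 hours (earliest finish 28, latest finish 28).
Slack of W = 17 − 17 = 0 hours.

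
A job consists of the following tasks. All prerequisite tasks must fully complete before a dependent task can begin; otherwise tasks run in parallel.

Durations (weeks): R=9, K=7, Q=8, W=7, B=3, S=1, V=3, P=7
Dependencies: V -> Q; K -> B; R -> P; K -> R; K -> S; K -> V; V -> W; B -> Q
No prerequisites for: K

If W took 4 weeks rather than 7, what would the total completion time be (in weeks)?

23

Critical path before the change: K→R→P = 7+9+7 = 23 giving 23 weeks.
W is off the critical path — its longest chain is 17 weeks, giving 6 of slack.
No other chain overtakes it, so the finish is 23 weeks.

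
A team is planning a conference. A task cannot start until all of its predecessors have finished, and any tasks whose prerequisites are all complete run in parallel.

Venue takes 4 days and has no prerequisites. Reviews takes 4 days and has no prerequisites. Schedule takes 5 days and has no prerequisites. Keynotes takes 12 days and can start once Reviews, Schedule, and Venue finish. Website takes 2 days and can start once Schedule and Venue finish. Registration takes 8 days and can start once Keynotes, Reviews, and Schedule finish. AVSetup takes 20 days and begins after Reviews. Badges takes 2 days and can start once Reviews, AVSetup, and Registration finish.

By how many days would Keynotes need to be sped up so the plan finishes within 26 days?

Current finish: 27 days; target: 26.
Keynotes is on every critical path, so each day cut from Keynotes cuts the finish by one (this holds down to a finish of 26).
Need 27 − 26 = 1 day off Keynotes → Keynotes becomes 11 days, finish becomes 26.

1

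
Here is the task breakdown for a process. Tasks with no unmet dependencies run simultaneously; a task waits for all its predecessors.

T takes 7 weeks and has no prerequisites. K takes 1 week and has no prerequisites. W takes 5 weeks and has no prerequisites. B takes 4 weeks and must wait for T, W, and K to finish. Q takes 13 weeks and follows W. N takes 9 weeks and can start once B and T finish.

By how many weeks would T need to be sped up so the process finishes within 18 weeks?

Current finish: 20 weeks; target: 18.
T is on every critical path, so each week cut from T cuts the finish by one (this holds down to a finish of 18).
Need 20 − 18 = 2 weeks off T → T becomes 5 weeks, finish becomes 18.

2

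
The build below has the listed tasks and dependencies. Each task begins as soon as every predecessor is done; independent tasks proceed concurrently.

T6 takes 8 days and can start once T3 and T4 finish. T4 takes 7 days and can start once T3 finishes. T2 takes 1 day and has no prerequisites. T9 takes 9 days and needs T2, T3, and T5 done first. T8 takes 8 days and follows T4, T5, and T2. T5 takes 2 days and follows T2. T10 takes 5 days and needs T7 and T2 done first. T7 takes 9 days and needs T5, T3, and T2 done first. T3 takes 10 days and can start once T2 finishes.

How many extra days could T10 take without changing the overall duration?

1

T2→T3→T4→T6 = 1+10+7+8 = 26 sets the makespan at 26 days.
The longest chain containing T10 totals 25 days.
Slack of T10 = 21 − 20 = 1 day.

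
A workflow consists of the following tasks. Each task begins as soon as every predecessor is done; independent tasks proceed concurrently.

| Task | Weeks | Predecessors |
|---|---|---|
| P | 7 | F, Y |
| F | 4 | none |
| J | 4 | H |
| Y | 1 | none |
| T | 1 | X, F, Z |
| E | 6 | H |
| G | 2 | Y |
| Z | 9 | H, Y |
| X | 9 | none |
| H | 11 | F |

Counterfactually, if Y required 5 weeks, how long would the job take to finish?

The binding path is F→H→Z→T = 4+11+9+1 = 25; finish at 25 weeks.
Y has 14 weeks of float (longest path through it is 11).
The critical path is still F→H→Z→T; finish is now 25 weeks.

25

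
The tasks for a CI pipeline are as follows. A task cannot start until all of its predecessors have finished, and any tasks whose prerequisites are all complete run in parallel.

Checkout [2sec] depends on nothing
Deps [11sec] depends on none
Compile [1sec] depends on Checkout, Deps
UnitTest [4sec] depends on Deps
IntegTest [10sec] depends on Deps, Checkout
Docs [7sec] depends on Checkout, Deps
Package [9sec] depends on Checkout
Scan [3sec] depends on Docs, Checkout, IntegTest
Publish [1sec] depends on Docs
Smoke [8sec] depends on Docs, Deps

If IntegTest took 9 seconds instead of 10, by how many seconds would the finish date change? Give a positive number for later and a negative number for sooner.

Baseline: Deps→Docs→Smoke = 11+7+8 = 26 → 26 seconds.
IntegTest is off the critical path — its longest chain is 24 seconds, giving 2 of slack.
The critical path is still Deps→Docs→Smoke; finish is now 26 seconds.
Change in finish: 26 − 26 = +0 seconds.

0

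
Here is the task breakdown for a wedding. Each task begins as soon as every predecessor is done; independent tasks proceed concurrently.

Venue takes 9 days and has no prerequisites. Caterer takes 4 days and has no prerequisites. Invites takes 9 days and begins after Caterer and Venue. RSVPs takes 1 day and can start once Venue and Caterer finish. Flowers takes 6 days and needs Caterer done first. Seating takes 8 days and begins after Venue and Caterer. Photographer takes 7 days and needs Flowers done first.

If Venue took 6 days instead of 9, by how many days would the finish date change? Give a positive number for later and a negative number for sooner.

-1

Actual critical path: Venue→Invites = 9+9 = 18 ⇒ 18 days.
Venue is on the critical path; changing it to 6 makes that path 15 days.
New critical path: Caterer→Flowers→Photographer = 4+6+7 = 17 ⇒ 17 days.
Change in finish: 17 − 18 = -1 days.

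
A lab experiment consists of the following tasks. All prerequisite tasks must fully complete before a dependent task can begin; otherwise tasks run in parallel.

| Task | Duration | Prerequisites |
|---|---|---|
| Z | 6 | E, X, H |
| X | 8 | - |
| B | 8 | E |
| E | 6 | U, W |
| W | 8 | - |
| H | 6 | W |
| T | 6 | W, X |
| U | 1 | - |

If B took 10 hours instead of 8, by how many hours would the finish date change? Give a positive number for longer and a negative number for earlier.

As given, the longest chain is W→E→B = 8+6+8 = 22, so the finish is 22 hours.
B lies on that path, so at 10 hours the path becomes 24 hours.
The critical path is still W→E→B; finish is now 24 hours.
Change in finish: 24 − 22 = +2 hours.

2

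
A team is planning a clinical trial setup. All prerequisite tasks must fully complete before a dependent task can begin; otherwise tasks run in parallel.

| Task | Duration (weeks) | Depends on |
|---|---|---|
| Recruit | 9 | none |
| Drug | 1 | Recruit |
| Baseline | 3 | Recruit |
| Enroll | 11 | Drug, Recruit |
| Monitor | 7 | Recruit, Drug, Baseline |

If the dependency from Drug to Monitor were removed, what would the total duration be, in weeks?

Before: longest chain Recruit→Drug→Enroll = 9+1+11 = 21, finish 21.
Dropping Drug→Monitor doesn't change Monitor's earliest start (12); another predecessor still binds.
New critical path: Recruit→Drug→Enroll = 9+1+11 = 21 ⇒ 21 weeks.

21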